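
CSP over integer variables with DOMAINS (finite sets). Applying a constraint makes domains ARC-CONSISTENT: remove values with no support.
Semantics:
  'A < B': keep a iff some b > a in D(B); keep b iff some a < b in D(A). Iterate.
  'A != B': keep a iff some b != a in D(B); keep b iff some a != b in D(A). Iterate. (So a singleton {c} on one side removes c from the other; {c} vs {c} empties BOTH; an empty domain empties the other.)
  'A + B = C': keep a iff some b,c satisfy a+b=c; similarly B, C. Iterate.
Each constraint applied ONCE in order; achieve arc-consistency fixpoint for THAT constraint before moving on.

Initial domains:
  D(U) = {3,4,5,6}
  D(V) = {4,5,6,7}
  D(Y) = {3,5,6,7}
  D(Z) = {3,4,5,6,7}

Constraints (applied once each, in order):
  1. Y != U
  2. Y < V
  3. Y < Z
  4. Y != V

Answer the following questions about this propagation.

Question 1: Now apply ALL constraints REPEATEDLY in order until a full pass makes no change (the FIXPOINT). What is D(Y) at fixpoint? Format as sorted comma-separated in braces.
pass 0 (initial): D(Y)={3,5,6,7}
pass 1: Y {3,5,6,7}->{3,5,6}; Z {3,4,5,6,7}->{4,5,6,7}
pass 2: no change
Fixpoint after 2 passes: D(Y) = {3,5,6}

Answer: {3,5,6}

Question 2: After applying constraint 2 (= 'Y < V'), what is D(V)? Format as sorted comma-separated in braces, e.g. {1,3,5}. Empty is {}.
Answer: {4,5,6,7}

Derivation:
Constraint 1 (Y != U) on D(Y)={3,5,6,7} D(U)={3,4,5,6}: no change
Constraint 2 (Y < V) on D(Y)={3,5,6,7} D(V)={4,5,6,7}: Y {3,5,6,7}->{3,5,6}
So after constraint 2: D(V) = {4,5,6,7}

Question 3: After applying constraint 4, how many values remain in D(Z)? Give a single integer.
Constraint 1 (Y != U) on D(Y)={3,5,6,7} D(U)={3,4,5,6}: no change
Constraint 2 (Y < V) on D(Y)={3,5,6,7} D(V)={4,5,6,7}: Y {3,5,6,7}->{3,5,6}
Constraint 3 (Y < Z) on D(Y)={3,5,6} D(Z)={3,4,5,6,7}: Z {3,4,5,6,7}->{4,5,6,7}
Constraint 4 (Y != V) on D(Y)={3,5,6} D(V)={4,5,6,7}: no change
So after constraint 4: D(Z)={4,5,6,7}, size = 4

Answer: 4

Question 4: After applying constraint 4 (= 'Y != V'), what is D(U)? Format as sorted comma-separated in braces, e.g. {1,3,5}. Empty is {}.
Answer: {3,4,5,6}

Derivation:
Constraint 1 (Y != U) on D(Y)={3,5,6,7} D(U)={3,4,5,6}: no change
Constraint 2 (Y < V) on D(Y)={3,5,6,7} D(V)={4,5,6,7}: Y {3,5,6,7}->{3,5,6}
Constraint 3 (Y < Z) on D(Y)={3,5,6} D(Z)={3,4,5,6,7}: Z {3,4,5,6,7}->{4,5,6,7}
Constraint 4 (Y != V) on D(Y)={3,5,6} D(V)={4,5,6,7}: no change
So after constraint 4: D(U) = {3,4,5,6}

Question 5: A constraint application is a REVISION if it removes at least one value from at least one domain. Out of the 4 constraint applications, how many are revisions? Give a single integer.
Constraint 1 (Y != U) on D(Y)={3,5,6,7} D(U)={3,4,5,6}: no change => not a revision
Constraint 2 (Y < V) on D(Y)={3,5,6,7} D(V)={4,5,6,7}: Y {3,5,6,7}->{3,5,6} => REVISION
Constraint 3 (Y < Z) on D(Y)={3,5,6} D(Z)={3,4,5,6,7}: Z {3,4,5,6,7}->{4,5,6,7} => REVISION
Constraint 4 (Y != V) on D(Y)={3,5,6} D(V)={4,5,6,7}: no change => not a revision
Total revisions = 2

Answer: 2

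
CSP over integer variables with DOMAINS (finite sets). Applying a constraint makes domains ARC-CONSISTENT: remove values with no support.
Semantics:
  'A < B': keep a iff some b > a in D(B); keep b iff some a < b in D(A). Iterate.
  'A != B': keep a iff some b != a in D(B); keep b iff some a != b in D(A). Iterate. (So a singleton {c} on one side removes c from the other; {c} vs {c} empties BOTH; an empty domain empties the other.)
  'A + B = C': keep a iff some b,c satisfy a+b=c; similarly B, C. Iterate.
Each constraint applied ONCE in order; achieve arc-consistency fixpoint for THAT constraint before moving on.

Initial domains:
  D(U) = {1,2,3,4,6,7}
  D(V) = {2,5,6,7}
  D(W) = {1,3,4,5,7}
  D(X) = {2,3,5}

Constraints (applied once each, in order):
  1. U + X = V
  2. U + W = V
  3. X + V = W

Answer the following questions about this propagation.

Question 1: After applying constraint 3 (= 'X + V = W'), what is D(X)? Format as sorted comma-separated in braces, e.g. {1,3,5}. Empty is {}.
Answer: {}

Derivation:
Constraint 1 (U + X = V) on D(U)={1,2,3,4,6,7} D(X)={2,3,5} D(V)={2,5,6,7}: U {1,2,3,4,6,7}->{1,2,3,4}; V {2,5,6,7}->{5,6,7}
Constraint 2 (U + W = V) on D(U)={1,2,3,4} D(W)={1,3,4,5,7} D(V)={5,6,7}: W {1,3,4,5,7}->{1,3,4,5}
Constraint 3 (X + V = W) on D(X)={2,3,5} D(V)={5,6,7} D(W)={1,3,4,5}: X {2,3,5}->{}; V {5,6,7}->{}; W {1,3,4,5}->{}
So after constraint 3: D(X) = {}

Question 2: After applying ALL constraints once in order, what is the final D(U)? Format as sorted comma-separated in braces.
Constraint 1 (U + X = V) on D(U)={1,2,3,4,6,7} D(X)={2,3,5} D(V)={2,5,6,7}: U {1,2,3,4,6,7}->{1,2,3,4}; V {2,5,6,7}->{5,6,7}
Constraint 2 (U + W = V) on D(U)={1,2,3,4} D(W)={1,3,4,5,7} D(V)={5,6,7}: W {1,3,4,5,7}->{1,3,4,5}
Constraint 3 (X + V = W) on D(X)={2,3,5} D(V)={5,6,7} D(W)={1,3,4,5}: X {2,3,5}->{}; V {5,6,7}->{}; W {1,3,4,5}->{}
So after all 3 constraints: D(U) = {1,2,3,4}

Answer: {1,2,3,4}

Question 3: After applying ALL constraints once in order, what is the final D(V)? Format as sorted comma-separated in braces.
Constraint 1 (U + X = V) on D(U)={1,2,3,4,6,7} D(X)={2,3,5} D(V)={2,5,6,7}: U {1,2,3,4,6,7}->{1,2,3,4}; V {2,5,6,7}->{5,6,7}
Constraint 2 (U + W = V) on D(U)={1,2,3,4} D(W)={1,3,4,5,7} D(V)={5,6,7}: W {1,3,4,5,7}->{1,3,4,5}
Constraint 3 (X + V = W) on D(X)={2,3,5} D(V)={5,6,7} D(W)={1,3,4,5}: X {2,3,5}->{}; V {5,6,7}->{}; W {1,3,4,5}->{}
So after all 3 constraints: D(V) = {}

Answer: {}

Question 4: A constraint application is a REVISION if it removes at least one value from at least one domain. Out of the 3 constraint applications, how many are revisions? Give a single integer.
Answer: 3

Derivation:
Constraint 1 (U + X = V) on D(U)={1,2,3,4,6,7} D(X)={2,3,5} D(V)={2,5,6,7}: U {1,2,3,4,6,7}->{1,2,3,4}; V {2,5,6,7}->{5,6,7} => REVISION
Constraint 2 (U + W = V) on D(U)={1,2,3,4} D(W)={1,3,4,5,7} D(V)={5,6,7}: W {1,3,4,5,7}->{1,3,4,5} => REVISION
Constraint 3 (X + V = W) on D(X)={2,3,5} D(V)={5,6,7} D(W)={1,3,4,5}: X {2,3,5}->{}; V {5,6,7}->{}; W {1,3,4,5}->{} => REVISION
Total revisions = 3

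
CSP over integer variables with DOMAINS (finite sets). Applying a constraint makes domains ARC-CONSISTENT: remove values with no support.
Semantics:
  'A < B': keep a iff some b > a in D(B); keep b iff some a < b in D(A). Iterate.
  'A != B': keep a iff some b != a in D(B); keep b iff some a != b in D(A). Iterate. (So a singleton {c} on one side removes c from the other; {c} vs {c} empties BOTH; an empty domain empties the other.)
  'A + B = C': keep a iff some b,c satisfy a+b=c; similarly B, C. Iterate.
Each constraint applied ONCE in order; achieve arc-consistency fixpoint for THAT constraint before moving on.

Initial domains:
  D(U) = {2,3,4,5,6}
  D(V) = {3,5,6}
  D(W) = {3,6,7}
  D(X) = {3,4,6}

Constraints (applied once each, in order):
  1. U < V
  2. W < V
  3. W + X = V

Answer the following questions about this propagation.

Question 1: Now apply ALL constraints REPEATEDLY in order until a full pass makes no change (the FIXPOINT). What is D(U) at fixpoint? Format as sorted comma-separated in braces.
Answer: {2,3,4,5}

Derivation:
pass 0 (initial): D(U)={2,3,4,5,6}
pass 1: U {2,3,4,5,6}->{2,3,4,5}; V {3,5,6}->{6}; W {3,6,7}->{3}; X {3,4,6}->{3}
pass 2: no change
Fixpoint after 2 passes: D(U) = {2,3,4,5}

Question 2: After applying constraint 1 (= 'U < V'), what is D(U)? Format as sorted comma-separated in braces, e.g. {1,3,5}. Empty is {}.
Constraint 1 (U < V) on D(U)={2,3,4,5,6} D(V)={3,5,6}: U {2,3,4,5,6}->{2,3,4,5}
So after constraint 1: D(U) = {2,3,4,5}

Answer: {2,3,4,5}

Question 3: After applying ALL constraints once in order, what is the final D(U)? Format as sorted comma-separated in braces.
Answer: {2,3,4,5}

Derivation:
Constraint 1 (U < V) on D(U)={2,3,4,5,6} D(V)={3,5,6}: U {2,3,4,5,6}->{2,3,4,5}
Constraint 2 (W < V) on D(W)={3,6,7} D(V)={3,5,6}: W {3,6,7}->{3}; V {3,5,6}->{5,6}
Constraint 3 (W + X = V) on D(W)={3} D(X)={3,4,6} D(V)={5,6}: X {3,4,6}->{3}; V {5,6}->{6}
So after all 3 constraints: D(U) = {2,3,4,5}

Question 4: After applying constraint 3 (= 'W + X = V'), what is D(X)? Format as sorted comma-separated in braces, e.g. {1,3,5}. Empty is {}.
Answer: {3}

Derivation:
Constraint 1 (U < V) on D(U)={2,3,4,5,6} D(V)={3,5,6}: U {2,3,4,5,6}->{2,3,4,5}
Constraint 2 (W < V) on D(W)={3,6,7} D(V)={3,5,6}: W {3,6,7}->{3}; V {3,5,6}->{5,6}
Constraint 3 (W + X = V) on D(W)={3} D(X)={3,4,6} D(V)={5,6}: X {3,4,6}->{3}; V {5,6}->{6}
So after constraint 3: D(X) = {3}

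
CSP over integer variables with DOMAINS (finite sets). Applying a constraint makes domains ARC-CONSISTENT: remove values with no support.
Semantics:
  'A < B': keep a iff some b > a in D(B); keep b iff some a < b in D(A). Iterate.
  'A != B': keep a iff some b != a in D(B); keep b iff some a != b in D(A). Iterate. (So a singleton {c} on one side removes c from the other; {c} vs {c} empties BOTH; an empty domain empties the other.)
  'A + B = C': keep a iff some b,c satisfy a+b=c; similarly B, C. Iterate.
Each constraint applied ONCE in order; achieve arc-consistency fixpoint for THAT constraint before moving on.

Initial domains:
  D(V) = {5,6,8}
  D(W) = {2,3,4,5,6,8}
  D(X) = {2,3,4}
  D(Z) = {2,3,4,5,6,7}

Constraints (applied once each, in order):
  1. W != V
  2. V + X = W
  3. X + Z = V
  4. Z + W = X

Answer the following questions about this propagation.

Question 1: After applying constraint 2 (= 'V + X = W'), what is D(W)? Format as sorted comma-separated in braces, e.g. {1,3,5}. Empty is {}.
Answer: {8}

Derivation:
Constraint 1 (W != V) on D(W)={2,3,4,5,6,8} D(V)={5,6,8}: no change
Constraint 2 (V + X = W) on D(V)={5,6,8} D(X)={2,3,4} D(W)={2,3,4,5,6,8}: V {5,6,8}->{5,6}; X {2,3,4}->{2,3}; W {2,3,4,5,6,8}->{8}
So after constraint 2: D(W) = {8}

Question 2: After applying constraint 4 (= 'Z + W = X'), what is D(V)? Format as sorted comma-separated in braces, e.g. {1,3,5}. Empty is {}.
Answer: {5,6}

Derivation:
Constraint 1 (W != V) on D(W)={2,3,4,5,6,8} D(V)={5,6,8}: no change
Constraint 2 (V + X = W) on D(V)={5,6,8} D(X)={2,3,4} D(W)={2,3,4,5,6,8}: V {5,6,8}->{5,6}; X {2,3,4}->{2,3}; W {2,3,4,5,6,8}->{8}
Constraint 3 (X + Z = V) on D(X)={2,3} D(Z)={2,3,4,5,6,7} D(V)={5,6}: Z {2,3,4,5,6,7}->{2,3,4}
Constraint 4 (Z + W = X) on D(Z)={2,3,4} D(W)={8} D(X)={2,3}: Z {2,3,4}->{}; W {8}->{}; X {2,3}->{}
So after constraint 4: D(V) = {5,6}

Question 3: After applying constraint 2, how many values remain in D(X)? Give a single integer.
Constraint 1 (W != V) on D(W)={2,3,4,5,6,8} D(V)={5,6,8}: no change
Constraint 2 (V + X = W) on D(V)={5,6,8} D(X)={2,3,4} D(W)={2,3,4,5,6,8}: V {5,6,8}->{5,6}; X {2,3,4}->{2,3}; W {2,3,4,5,6,8}->{8}
So after constraint 2: D(X)={2,3}, size = 2

Answer: 2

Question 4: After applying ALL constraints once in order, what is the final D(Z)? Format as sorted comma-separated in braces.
Constraint 1 (W != V) on D(W)={2,3,4,5,6,8} D(V)={5,6,8}: no change
Constraint 2 (V + X = W) on D(V)={5,6,8} D(X)={2,3,4} D(W)={2,3,4,5,6,8}: V {5,6,8}->{5,6}; X {2,3,4}->{2,3}; W {2,3,4,5,6,8}->{8}
Constraint 3 (X + Z = V) on D(X)={2,3} D(Z)={2,3,4,5,6,7} D(V)={5,6}: Z {2,3,4,5,6,7}->{2,3,4}
Constraint 4 (Z + W = X) on D(Z)={2,3,4} D(W)={8} D(X)={2,3}: Z {2,3,4}->{}; W {8}->{}; X {2,3}->{}
So after all 4 constraints: D(Z) = {}

Answer: {}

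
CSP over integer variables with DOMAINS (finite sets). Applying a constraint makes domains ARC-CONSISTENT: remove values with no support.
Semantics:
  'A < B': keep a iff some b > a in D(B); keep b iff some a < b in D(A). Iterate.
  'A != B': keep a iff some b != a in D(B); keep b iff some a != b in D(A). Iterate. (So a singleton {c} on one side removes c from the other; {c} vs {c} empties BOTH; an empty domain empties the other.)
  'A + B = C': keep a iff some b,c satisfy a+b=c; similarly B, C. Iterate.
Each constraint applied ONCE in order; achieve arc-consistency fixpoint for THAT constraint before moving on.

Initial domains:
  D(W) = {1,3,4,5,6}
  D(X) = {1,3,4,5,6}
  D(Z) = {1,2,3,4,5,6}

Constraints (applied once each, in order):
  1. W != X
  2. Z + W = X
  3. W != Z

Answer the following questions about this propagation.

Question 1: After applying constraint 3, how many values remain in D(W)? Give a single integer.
Answer: 4

Derivation:
Constraint 1 (W != X) on D(W)={1,3,4,5,6} D(X)={1,3,4,5,6}: no change
Constraint 2 (Z + W = X) on D(Z)={1,2,3,4,5,6} D(W)={1,3,4,5,6} D(X)={1,3,4,5,6}: Z {1,2,3,4,5,6}->{1,2,3,4,5}; W {1,3,4,5,6}->{1,3,4,5}; X {1,3,4,5,6}->{3,4,5,6}
Constraint 3 (W != Z) on D(W)={1,3,4,5} D(Z)={1,2,3,4,5}: no change
So after constraint 3: D(W)={1,3,4,5}, size = 4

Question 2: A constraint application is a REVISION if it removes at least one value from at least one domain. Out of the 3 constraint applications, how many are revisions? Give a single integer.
Constraint 1 (W != X) on D(W)={1,3,4,5,6} D(X)={1,3,4,5,6}: no change => not a revision
Constraint 2 (Z + W = X) on D(Z)={1,2,3,4,5,6} D(W)={1,3,4,5,6} D(X)={1,3,4,5,6}: Z {1,2,3,4,5,6}->{1,2,3,4,5}; W {1,3,4,5,6}->{1,3,4,5}; X {1,3,4,5,6}->{3,4,5,6} => REVISION
Constraint 3 (W != Z) on D(W)={1,3,4,5} D(Z)={1,2,3,4,5}: no change => not a revision
Total revisions = 1

Answer: 1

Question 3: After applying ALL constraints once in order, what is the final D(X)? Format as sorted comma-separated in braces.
Answer: {3,4,5,6}

Derivation:
Constraint 1 (W != X) on D(W)={1,3,4,5,6} D(X)={1,3,4,5,6}: no change
Constraint 2 (Z + W = X) on D(Z)={1,2,3,4,5,6} D(W)={1,3,4,5,6} D(X)={1,3,4,5,6}: Z {1,2,3,4,5,6}->{1,2,3,4,5}; W {1,3,4,5,6}->{1,3,4,5}; X {1,3,4,5,6}->{3,4,5,6}
Constraint 3 (W != Z) on D(W)={1,3,4,5} D(Z)={1,2,3,4,5}: no change
So after all 3 constraints: D(X) = {3,4,5,6}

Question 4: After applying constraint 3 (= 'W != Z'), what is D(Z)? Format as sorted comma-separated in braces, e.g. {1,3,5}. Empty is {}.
Answer: {1,2,3,4,5}

Derivation:
Constraint 1 (W != X) on D(W)={1,3,4,5,6} D(X)={1,3,4,5,6}: no change
Constraint 2 (Z + W = X) on D(Z)={1,2,3,4,5,6} D(W)={1,3,4,5,6} D(X)={1,3,4,5,6}: Z {1,2,3,4,5,6}->{1,2,3,4,5}; W {1,3,4,5,6}->{1,3,4,5}; X {1,3,4,5,6}->{3,4,5,6}
Constraint 3 (W != Z) on D(W)={1,3,4,5} D(Z)={1,2,3,4,5}: no change
So after constraint 3: D(Z) = {1,2,3,4,5}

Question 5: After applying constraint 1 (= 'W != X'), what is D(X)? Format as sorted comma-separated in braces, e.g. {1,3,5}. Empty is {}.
Answer: {1,3,4,5,6}

Derivation:
Constraint 1 (W != X) on D(W)={1,3,4,5,6} D(X)={1,3,4,5,6}: no change
So after constraint 1: D(X) = {1,3,4,5,6}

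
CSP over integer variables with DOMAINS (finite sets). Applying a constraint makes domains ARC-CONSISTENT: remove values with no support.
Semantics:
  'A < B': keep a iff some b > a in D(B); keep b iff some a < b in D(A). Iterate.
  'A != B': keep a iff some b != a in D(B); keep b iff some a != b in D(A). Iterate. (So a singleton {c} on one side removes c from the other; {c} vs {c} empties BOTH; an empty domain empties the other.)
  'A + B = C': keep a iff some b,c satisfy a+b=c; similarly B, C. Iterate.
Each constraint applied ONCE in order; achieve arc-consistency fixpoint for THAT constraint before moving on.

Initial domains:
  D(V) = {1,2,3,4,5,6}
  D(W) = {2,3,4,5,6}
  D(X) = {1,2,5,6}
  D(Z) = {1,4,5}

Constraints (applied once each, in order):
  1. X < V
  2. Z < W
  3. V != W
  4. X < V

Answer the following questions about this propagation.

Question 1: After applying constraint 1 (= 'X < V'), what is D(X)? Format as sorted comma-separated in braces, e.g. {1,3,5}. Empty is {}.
Answer: {1,2,5}

Derivation:
Constraint 1 (X < V) on D(X)={1,2,5,6} D(V)={1,2,3,4,5,6}: X {1,2,5,6}->{1,2,5}; V {1,2,3,4,5,6}->{2,3,4,5,6}
So after constraint 1: D(X) = {1,2,5}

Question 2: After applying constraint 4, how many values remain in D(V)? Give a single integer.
Answer: 5

Derivation:
Constraint 1 (X < V) on D(X)={1,2,5,6} D(V)={1,2,3,4,5,6}: X {1,2,5,6}->{1,2,5}; V {1,2,3,4,5,6}->{2,3,4,5,6}
Constraint 2 (Z < W) on D(Z)={1,4,5} D(W)={2,3,4,5,6}: no change
Constraint 3 (V != W) on D(V)={2,3,4,5,6} D(W)={2,3,4,5,6}: no change
Constraint 4 (X < V) on D(X)={1,2,5} D(V)={2,3,4,5,6}: no change
So after constraint 4: D(V)={2,3,4,5,6}, size = 5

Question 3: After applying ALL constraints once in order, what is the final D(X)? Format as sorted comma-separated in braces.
Answer: {1,2,5}

Derivation:
Constraint 1 (X < V) on D(X)={1,2,5,6} D(V)={1,2,3,4,5,6}: X {1,2,5,6}->{1,2,5}; V {1,2,3,4,5,6}->{2,3,4,5,6}
Constraint 2 (Z < W) on D(Z)={1,4,5} D(W)={2,3,4,5,6}: no change
Constraint 3 (V != W) on D(V)={2,3,4,5,6} D(W)={2,3,4,5,6}: no change
Constraint 4 (X < V) on D(X)={1,2,5} D(V)={2,3,4,5,6}: no change
So after all 4 constraints: D(X) = {1,2,5}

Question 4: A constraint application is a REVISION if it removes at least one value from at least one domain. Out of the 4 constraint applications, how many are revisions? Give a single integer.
Answer: 1

Derivation:
Constraint 1 (X < V) on D(X)={1,2,5,6} D(V)={1,2,3,4,5,6}: X {1,2,5,6}->{1,2,5}; V {1,2,3,4,5,6}->{2,3,4,5,6} => REVISION
Constraint 2 (Z < W) on D(Z)={1,4,5} D(W)={2,3,4,5,6}: no change => not a revision
Constraint 3 (V != W) on D(V)={2,3,4,5,6} D(W)={2,3,4,5,6}: no change => not a revision
Constraint 4 (X < V) on D(X)={1,2,5} D(V)={2,3,4,5,6}: no change => not a revision
Total revisions = 1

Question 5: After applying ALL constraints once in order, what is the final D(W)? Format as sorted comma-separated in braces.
Constraint 1 (X < V) on D(X)={1,2,5,6} D(V)={1,2,3,4,5,6}: X {1,2,5,6}->{1,2,5}; V {1,2,3,4,5,6}->{2,3,4,5,6}
Constraint 2 (Z < W) on D(Z)={1,4,5} D(W)={2,3,4,5,6}: no change
Constraint 3 (V != W) on D(V)={2,3,4,5,6} D(W)={2,3,4,5,6}: no change
Constraint 4 (X < V) on D(X)={1,2,5} D(V)={2,3,4,5,6}: no change
So after all 4 constraints: D(W) = {2,3,4,5,6}

Answer: {2,3,4,5,6}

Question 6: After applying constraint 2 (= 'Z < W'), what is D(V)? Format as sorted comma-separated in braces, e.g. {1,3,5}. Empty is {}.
Constraint 1 (X < V) on D(X)={1,2,5,6} D(V)={1,2,3,4,5,6}: X {1,2,5,6}->{1,2,5}; V {1,2,3,4,5,6}->{2,3,4,5,6}
Constraint 2 (Z < W) on D(Z)={1,4,5} D(W)={2,3,4,5,6}: no change
So after constraint 2: D(V) = {2,3,4,5,6}

Answer: {2,3,4,5,6}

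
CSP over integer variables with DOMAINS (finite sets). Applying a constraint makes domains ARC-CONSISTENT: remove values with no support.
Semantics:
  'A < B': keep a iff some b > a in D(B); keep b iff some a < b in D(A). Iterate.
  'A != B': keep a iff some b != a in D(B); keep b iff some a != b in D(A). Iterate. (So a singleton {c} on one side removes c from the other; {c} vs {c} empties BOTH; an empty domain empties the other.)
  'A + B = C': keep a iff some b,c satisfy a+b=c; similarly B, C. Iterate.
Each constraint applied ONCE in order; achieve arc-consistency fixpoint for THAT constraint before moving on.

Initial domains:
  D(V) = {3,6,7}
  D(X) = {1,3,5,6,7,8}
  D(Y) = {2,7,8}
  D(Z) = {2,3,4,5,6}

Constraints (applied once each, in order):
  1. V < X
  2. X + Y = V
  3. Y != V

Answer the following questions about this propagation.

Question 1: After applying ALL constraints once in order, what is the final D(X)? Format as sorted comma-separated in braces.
Constraint 1 (V < X) on D(V)={3,6,7} D(X)={1,3,5,6,7,8}: X {1,3,5,6,7,8}->{5,6,7,8}
Constraint 2 (X + Y = V) on D(X)={5,6,7,8} D(Y)={2,7,8} D(V)={3,6,7}: X {5,6,7,8}->{5}; Y {2,7,8}->{2}; V {3,6,7}->{7}
Constraint 3 (Y != V) on D(Y)={2} D(V)={7}: no change
So after all 3 constraints: D(X) = {5}

Answer: {5}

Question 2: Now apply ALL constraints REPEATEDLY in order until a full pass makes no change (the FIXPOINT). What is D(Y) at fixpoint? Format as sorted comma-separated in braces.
pass 0 (initial): D(Y)={2,7,8}
pass 1: V {3,6,7}->{7}; X {1,3,5,6,7,8}->{5}; Y {2,7,8}->{2}
pass 2: V {7}->{}; X {5}->{}; Y {2}->{}
pass 3: no change
Fixpoint after 3 passes: D(Y) = {}

Answer: {}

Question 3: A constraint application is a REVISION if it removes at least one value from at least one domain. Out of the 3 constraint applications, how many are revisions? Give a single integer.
Constraint 1 (V < X) on D(V)={3,6,7} D(X)={1,3,5,6,7,8}: X {1,3,5,6,7,8}->{5,6,7,8} => REVISION
Constraint 2 (X + Y = V) on D(X)={5,6,7,8} D(Y)={2,7,8} D(V)={3,6,7}: X {5,6,7,8}->{5}; Y {2,7,8}->{2}; V {3,6,7}->{7} => REVISION
Constraint 3 (Y != V) on D(Y)={2} D(V)={7}: no change => not a revision
Total revisions = 2

Answer: 2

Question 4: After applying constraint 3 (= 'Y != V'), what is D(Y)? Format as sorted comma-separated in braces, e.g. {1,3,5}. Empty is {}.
Answer: {2}

Derivation:
Constraint 1 (V < X) on D(V)={3,6,7} D(X)={1,3,5,6,7,8}: X {1,3,5,6,7,8}->{5,6,7,8}
Constraint 2 (X + Y = V) on D(X)={5,6,7,8} D(Y)={2,7,8} D(V)={3,6,7}: X {5,6,7,8}->{5}; Y {2,7,8}->{2}; V {3,6,7}->{7}
Constraint 3 (Y != V) on D(Y)={2} D(V)={7}: no change
So after constraint 3: D(Y) = {2}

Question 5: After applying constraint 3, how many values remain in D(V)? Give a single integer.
Answer: 1

Derivation:
Constraint 1 (V < X) on D(V)={3,6,7} D(X)={1,3,5,6,7,8}: X {1,3,5,6,7,8}->{5,6,7,8}
Constraint 2 (X + Y = V) on D(X)={5,6,7,8} D(Y)={2,7,8} D(V)={3,6,7}: X {5,6,7,8}->{5}; Y {2,7,8}->{2}; V {3,6,7}->{7}
Constraint 3 (Y != V) on D(Y)={2} D(V)={7}: no change
So after constraint 3: D(V)={7}, size = 1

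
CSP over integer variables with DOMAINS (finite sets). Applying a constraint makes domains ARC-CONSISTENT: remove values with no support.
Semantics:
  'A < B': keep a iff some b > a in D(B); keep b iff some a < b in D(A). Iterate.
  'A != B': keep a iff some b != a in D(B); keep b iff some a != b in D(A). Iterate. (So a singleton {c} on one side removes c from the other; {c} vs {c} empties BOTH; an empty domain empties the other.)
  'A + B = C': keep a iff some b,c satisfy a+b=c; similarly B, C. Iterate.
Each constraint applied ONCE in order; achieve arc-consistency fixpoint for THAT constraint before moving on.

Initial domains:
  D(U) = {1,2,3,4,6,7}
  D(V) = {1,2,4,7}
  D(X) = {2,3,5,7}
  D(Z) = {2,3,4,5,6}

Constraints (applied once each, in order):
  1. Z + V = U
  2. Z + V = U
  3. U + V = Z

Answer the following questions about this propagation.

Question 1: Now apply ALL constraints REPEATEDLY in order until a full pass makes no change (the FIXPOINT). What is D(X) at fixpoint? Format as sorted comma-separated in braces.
Answer: {2,3,5,7}

Derivation:
pass 0 (initial): D(X)={2,3,5,7}
pass 1: U {1,2,3,4,6,7}->{3,4}; V {1,2,4,7}->{1,2}; Z {2,3,4,5,6}->{4,5,6}
pass 2: U {3,4}->{}; V {1,2}->{}; Z {4,5,6}->{}
pass 3: no change
Fixpoint after 3 passes: D(X) = {2,3,5,7}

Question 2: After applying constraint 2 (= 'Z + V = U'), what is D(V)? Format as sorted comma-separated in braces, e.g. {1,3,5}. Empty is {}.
Constraint 1 (Z + V = U) on D(Z)={2,3,4,5,6} D(V)={1,2,4,7} D(U)={1,2,3,4,6,7}: V {1,2,4,7}->{1,2,4}; U {1,2,3,4,6,7}->{3,4,6,7}
Constraint 2 (Z + V = U) on D(Z)={2,3,4,5,6} D(V)={1,2,4} D(U)={3,4,6,7}: no change
So after constraint 2: D(V) = {1,2,4}

Answer: {1,2,4}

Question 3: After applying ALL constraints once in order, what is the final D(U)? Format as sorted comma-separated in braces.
Constraint 1 (Z + V = U) on D(Z)={2,3,4,5,6} D(V)={1,2,4,7} D(U)={1,2,3,4,6,7}: V {1,2,4,7}->{1,2,4}; U {1,2,3,4,6,7}->{3,4,6,7}
Constraint 2 (Z + V = U) on D(Z)={2,3,4,5,6} D(V)={1,2,4} D(U)={3,4,6,7}: no change
Constraint 3 (U + V = Z) on D(U)={3,4,6,7} D(V)={1,2,4} D(Z)={2,3,4,5,6}: U {3,4,6,7}->{3,4}; V {1,2,4}->{1,2}; Z {2,3,4,5,6}->{4,5,6}
So after all 3 constraints: D(U) = {3,4}

Answer: {3,4}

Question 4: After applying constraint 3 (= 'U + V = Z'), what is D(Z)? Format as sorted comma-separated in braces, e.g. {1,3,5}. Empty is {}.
Answer: {4,5,6}

Derivation:
Constraint 1 (Z + V = U) on D(Z)={2,3,4,5,6} D(V)={1,2,4,7} D(U)={1,2,3,4,6,7}: V {1,2,4,7}->{1,2,4}; U {1,2,3,4,6,7}->{3,4,6,7}
Constraint 2 (Z + V = U) on D(Z)={2,3,4,5,6} D(V)={1,2,4} D(U)={3,4,6,7}: no change
Constraint 3 (U + V = Z) on D(U)={3,4,6,7} D(V)={1,2,4} D(Z)={2,3,4,5,6}: U {3,4,6,7}->{3,4}; V {1,2,4}->{1,2}; Z {2,3,4,5,6}->{4,5,6}
So after constraint 3: D(Z) = {4,5,6}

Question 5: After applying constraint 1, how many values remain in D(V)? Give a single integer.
Constraint 1 (Z + V = U) on D(Z)={2,3,4,5,6} D(V)={1,2,4,7} D(U)={1,2,3,4,6,7}: V {1,2,4,7}->{1,2,4}; U {1,2,3,4,6,7}->{3,4,6,7}
So after constraint 1: D(V)={1,2,4}, size = 3

Answer: 3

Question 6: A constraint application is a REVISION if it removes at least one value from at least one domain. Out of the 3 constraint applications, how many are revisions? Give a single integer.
Constraint 1 (Z + V = U) on D(Z)={2,3,4,5,6} D(V)={1,2,4,7} D(U)={1,2,3,4,6,7}: V {1,2,4,7}->{1,2,4}; U {1,2,3,4,6,7}->{3,4,6,7} => REVISION
Constraint 2 (Z + V = U) on D(Z)={2,3,4,5,6} D(V)={1,2,4} D(U)={3,4,6,7}: no change => not a revision
Constraint 3 (U + V = Z) on D(U)={3,4,6,7} D(V)={1,2,4} D(Z)={2,3,4,5,6}: U {3,4,6,7}->{3,4}; V {1,2,4}->{1,2}; Z {2,3,4,5,6}->{4,5,6} => REVISION
Total revisions = 2

Answer: 2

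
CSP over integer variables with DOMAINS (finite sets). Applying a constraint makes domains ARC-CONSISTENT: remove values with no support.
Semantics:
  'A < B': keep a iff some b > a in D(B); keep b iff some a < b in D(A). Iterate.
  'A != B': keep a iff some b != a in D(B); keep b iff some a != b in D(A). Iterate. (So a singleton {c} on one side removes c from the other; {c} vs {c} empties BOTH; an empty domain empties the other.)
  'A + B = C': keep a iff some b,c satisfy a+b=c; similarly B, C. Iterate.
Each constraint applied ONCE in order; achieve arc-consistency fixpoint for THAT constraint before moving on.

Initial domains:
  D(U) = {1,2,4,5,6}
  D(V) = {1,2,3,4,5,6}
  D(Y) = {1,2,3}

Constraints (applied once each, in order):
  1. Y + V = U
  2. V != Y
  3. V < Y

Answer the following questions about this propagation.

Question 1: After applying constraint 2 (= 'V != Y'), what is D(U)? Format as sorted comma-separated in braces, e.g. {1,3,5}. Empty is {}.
Constraint 1 (Y + V = U) on D(Y)={1,2,3} D(V)={1,2,3,4,5,6} D(U)={1,2,4,5,6}: V {1,2,3,4,5,6}->{1,2,3,4,5}; U {1,2,4,5,6}->{2,4,5,6}
Constraint 2 (V != Y) on D(V)={1,2,3,4,5} D(Y)={1,2,3}: no change
So after constraint 2: D(U) = {2,4,5,6}

Answer: {2,4,5,6}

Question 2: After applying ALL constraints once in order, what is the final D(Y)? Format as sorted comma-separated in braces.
Answer: {2,3}

Derivation:
Constraint 1 (Y + V = U) on D(Y)={1,2,3} D(V)={1,2,3,4,5,6} D(U)={1,2,4,5,6}: V {1,2,3,4,5,6}->{1,2,3,4,5}; U {1,2,4,5,6}->{2,4,5,6}
Constraint 2 (V != Y) on D(V)={1,2,3,4,5} D(Y)={1,2,3}: no change
Constraint 3 (V < Y) on D(V)={1,2,3,4,5} D(Y)={1,2,3}: V {1,2,3,4,5}->{1,2}; Y {1,2,3}->{2,3}
So after all 3 constraints: D(Y) = {2,3}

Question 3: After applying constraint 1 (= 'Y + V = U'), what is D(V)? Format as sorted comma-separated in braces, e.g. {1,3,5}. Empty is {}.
Constraint 1 (Y + V = U) on D(Y)={1,2,3} D(V)={1,2,3,4,5,6} D(U)={1,2,4,5,6}: V {1,2,3,4,5,6}->{1,2,3,4,5}; U {1,2,4,5,6}->{2,4,5,6}
So after constraint 1: D(V) = {1,2,3,4,5}

Answer: {1,2,3,4,5}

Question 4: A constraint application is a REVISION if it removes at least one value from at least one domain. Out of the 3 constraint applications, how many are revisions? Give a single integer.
Constraint 1 (Y + V = U) on D(Y)={1,2,3} D(V)={1,2,3,4,5,6} D(U)={1,2,4,5,6}: V {1,2,3,4,5,6}->{1,2,3,4,5}; U {1,2,4,5,6}->{2,4,5,6} => REVISION
Constraint 2 (V != Y) on D(V)={1,2,3,4,5} D(Y)={1,2,3}: no change => not a revision
Constraint 3 (V < Y) on D(V)={1,2,3,4,5} D(Y)={1,2,3}: V {1,2,3,4,5}->{1,2}; Y {1,2,3}->{2,3} => REVISION
Total revisions = 2

Answer: 2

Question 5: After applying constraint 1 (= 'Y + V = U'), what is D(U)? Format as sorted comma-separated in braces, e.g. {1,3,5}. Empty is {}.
Constraint 1 (Y + V = U) on D(Y)={1,2,3} D(V)={1,2,3,4,5,6} D(U)={1,2,4,5,6}: V {1,2,3,4,5,6}->{1,2,3,4,5}; U {1,2,4,5,6}->{2,4,5,6}
So after constraint 1: D(U) = {2,4,5,6}

Answer: {2,4,5,6}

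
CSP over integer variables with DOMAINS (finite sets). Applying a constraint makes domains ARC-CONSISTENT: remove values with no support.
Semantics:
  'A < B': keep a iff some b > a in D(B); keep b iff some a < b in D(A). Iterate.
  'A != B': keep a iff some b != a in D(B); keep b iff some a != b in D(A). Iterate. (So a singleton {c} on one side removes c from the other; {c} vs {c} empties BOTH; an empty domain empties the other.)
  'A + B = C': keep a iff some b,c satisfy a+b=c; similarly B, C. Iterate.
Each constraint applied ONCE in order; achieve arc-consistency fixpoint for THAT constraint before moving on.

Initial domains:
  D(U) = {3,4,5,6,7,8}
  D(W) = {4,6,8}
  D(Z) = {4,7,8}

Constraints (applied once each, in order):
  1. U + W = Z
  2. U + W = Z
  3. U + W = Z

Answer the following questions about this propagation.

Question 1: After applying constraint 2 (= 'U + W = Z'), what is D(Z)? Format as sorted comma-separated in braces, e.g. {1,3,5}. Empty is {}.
Answer: {7,8}

Derivation:
Constraint 1 (U + W = Z) on D(U)={3,4,5,6,7,8} D(W)={4,6,8} D(Z)={4,7,8}: U {3,4,5,6,7,8}->{3,4}; W {4,6,8}->{4}; Z {4,7,8}->{7,8}
Constraint 2 (U + W = Z) on D(U)={3,4} D(W)={4} D(Z)={7,8}: no change
So after constraint 2: D(Z) = {7,8}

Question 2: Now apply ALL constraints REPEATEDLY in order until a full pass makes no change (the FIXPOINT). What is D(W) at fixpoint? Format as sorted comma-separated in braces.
Answer: {4}

Derivation:
pass 0 (initial): D(W)={4,6,8}
pass 1: U {3,4,5,6,7,8}->{3,4}; W {4,6,8}->{4}; Z {4,7,8}->{7,8}
pass 2: no change
Fixpoint after 2 passes: D(W) = {4}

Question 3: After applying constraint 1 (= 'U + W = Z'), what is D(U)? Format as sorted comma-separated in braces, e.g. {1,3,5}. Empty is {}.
Constraint 1 (U + W = Z) on D(U)={3,4,5,6,7,8} D(W)={4,6,8} D(Z)={4,7,8}: U {3,4,5,6,7,8}->{3,4}; W {4,6,8}->{4}; Z {4,7,8}->{7,8}
So after constraint 1: D(U) = {3,4}

Answer: {3,4}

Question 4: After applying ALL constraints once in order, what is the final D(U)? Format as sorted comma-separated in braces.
Answer: {3,4}

Derivation:
Constraint 1 (U + W = Z) on D(U)={3,4,5,6,7,8} D(W)={4,6,8} D(Z)={4,7,8}: U {3,4,5,6,7,8}->{3,4}; W {4,6,8}->{4}; Z {4,7,8}->{7,8}
Constraint 2 (U + W = Z) on D(U)={3,4} D(W)={4} D(Z)={7,8}: no change
Constraint 3 (U + W = Z) on D(U)={3,4} D(W)={4} D(Z)={7,8}: no change
So after all 3 constraints: D(U) = {3,4}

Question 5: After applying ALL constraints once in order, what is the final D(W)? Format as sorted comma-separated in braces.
Answer: {4}

Derivation:
Constraint 1 (U + W = Z) on D(U)={3,4,5,6,7,8} D(W)={4,6,8} D(Z)={4,7,8}: U {3,4,5,6,7,8}->{3,4}; W {4,6,8}->{4}; Z {4,7,8}->{7,8}
Constraint 2 (U + W = Z) on D(U)={3,4} D(W)={4} D(Z)={7,8}: no change
Constraint 3 (U + W = Z) on D(U)={3,4} D(W)={4} D(Z)={7,8}: no change
So after all 3 constraints: D(W) = {4}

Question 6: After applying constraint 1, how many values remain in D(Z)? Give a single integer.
Constraint 1 (U + W = Z) on D(U)={3,4,5,6,7,8} D(W)={4,6,8} D(Z)={4,7,8}: U {3,4,5,6,7,8}->{3,4}; W {4,6,8}->{4}; Z {4,7,8}->{7,8}
So after constraint 1: D(Z)={7,8}, size = 2

Answer: 2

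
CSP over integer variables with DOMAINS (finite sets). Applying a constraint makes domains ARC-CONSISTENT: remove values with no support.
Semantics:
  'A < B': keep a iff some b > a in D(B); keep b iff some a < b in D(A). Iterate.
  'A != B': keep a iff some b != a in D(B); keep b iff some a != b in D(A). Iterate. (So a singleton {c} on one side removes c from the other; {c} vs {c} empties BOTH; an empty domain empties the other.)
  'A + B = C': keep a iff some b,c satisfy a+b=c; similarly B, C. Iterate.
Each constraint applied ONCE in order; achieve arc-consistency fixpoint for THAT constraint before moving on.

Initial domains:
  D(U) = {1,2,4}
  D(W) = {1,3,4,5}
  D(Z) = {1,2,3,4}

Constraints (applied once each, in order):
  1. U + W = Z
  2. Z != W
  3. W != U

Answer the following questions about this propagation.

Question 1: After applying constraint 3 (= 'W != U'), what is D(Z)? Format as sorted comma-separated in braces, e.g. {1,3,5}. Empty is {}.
Constraint 1 (U + W = Z) on D(U)={1,2,4} D(W)={1,3,4,5} D(Z)={1,2,3,4}: U {1,2,4}->{1,2}; W {1,3,4,5}->{1,3}; Z {1,2,3,4}->{2,3,4}
Constraint 2 (Z != W) on D(Z)={2,3,4} D(W)={1,3}: no change
Constraint 3 (W != U) on D(W)={1,3} D(U)={1,2}: no change
So after constraint 3: D(Z) = {2,3,4}

Answer: {2,3,4}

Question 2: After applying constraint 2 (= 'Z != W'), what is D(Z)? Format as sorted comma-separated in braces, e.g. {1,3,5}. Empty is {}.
Answer: {2,3,4}

Derivation:
Constraint 1 (U + W = Z) on D(U)={1,2,4} D(W)={1,3,4,5} D(Z)={1,2,3,4}: U {1,2,4}->{1,2}; W {1,3,4,5}->{1,3}; Z {1,2,3,4}->{2,3,4}
Constraint 2 (Z != W) on D(Z)={2,3,4} D(W)={1,3}: no change
So after constraint 2: D(Z) = {2,3,4}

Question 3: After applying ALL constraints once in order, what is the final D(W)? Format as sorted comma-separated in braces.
Constraint 1 (U + W = Z) on D(U)={1,2,4} D(W)={1,3,4,5} D(Z)={1,2,3,4}: U {1,2,4}->{1,2}; W {1,3,4,5}->{1,3}; Z {1,2,3,4}->{2,3,4}
Constraint 2 (Z != W) on D(Z)={2,3,4} D(W)={1,3}: no change
Constraint 3 (W != U) on D(W)={1,3} D(U)={1,2}: no change
So after all 3 constraints: D(W) = {1,3}

Answer: {1,3}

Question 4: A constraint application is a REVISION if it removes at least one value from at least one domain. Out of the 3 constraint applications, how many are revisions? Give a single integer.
Answer: 1

Derivation:
Constraint 1 (U + W = Z) on D(U)={1,2,4} D(W)={1,3,4,5} D(Z)={1,2,3,4}: U {1,2,4}->{1,2}; W {1,3,4,5}->{1,3}; Z {1,2,3,4}->{2,3,4} => REVISION
Constraint 2 (Z != W) on D(Z)={2,3,4} D(W)={1,3}: no change => not a revision
Constraint 3 (W != U) on D(W)={1,3} D(U)={1,2}: no change => not a revision
Total revisions = 1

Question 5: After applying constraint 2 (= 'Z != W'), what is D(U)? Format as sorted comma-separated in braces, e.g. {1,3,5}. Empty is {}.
Answer: {1,2}

Derivation:
Constraint 1 (U + W = Z) on D(U)={1,2,4} D(W)={1,3,4,5} D(Z)={1,2,3,4}: U {1,2,4}->{1,2}; W {1,3,4,5}->{1,3}; Z {1,2,3,4}->{2,3,4}
Constraint 2 (Z != W) on D(Z)={2,3,4} D(W)={1,3}: no change
So after constraint 2: D(U) = {1,2}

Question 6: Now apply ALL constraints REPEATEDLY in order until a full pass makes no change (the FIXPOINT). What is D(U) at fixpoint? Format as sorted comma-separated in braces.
Answer: {1,2}

Derivation:
pass 0 (initial): D(U)={1,2,4}
pass 1: U {1,2,4}->{1,2}; W {1,3,4,5}->{1,3}; Z {1,2,3,4}->{2,3,4}
pass 2: no change
Fixpoint after 2 passes: D(U) = {1,2}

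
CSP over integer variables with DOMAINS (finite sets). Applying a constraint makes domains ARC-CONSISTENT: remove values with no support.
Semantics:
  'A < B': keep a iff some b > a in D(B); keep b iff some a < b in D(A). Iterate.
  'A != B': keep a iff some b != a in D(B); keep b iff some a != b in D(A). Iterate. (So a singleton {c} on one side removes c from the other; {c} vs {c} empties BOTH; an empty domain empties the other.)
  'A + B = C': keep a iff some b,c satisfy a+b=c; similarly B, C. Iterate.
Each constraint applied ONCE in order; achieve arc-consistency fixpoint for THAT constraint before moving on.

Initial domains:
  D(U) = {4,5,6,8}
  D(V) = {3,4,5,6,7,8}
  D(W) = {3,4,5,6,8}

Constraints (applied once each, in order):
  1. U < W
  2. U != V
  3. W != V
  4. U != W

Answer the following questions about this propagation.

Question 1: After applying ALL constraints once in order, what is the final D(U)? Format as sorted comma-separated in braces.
Answer: {4,5,6}

Derivation:
Constraint 1 (U < W) on D(U)={4,5,6,8} D(W)={3,4,5,6,8}: U {4,5,6,8}->{4,5,6}; W {3,4,5,6,8}->{5,6,8}
Constraint 2 (U != V) on D(U)={4,5,6} D(V)={3,4,5,6,7,8}: no change
Constraint 3 (W != V) on D(W)={5,6,8} D(V)={3,4,5,6,7,8}: no change
Constraint 4 (U != W) on D(U)={4,5,6} D(W)={5,6,8}: no change
So after all 4 constraints: D(U) = {4,5,6}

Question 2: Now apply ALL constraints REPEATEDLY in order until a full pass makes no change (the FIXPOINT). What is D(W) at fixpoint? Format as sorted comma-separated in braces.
Answer: {5,6,8}

Derivation:
pass 0 (initial): D(W)={3,4,5,6,8}
pass 1: U {4,5,6,8}->{4,5,6}; W {3,4,5,6,8}->{5,6,8}
pass 2: no change
Fixpoint after 2 passes: D(W) = {5,6,8}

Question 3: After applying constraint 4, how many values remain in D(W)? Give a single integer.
Constraint 1 (U < W) on D(U)={4,5,6,8} D(W)={3,4,5,6,8}: U {4,5,6,8}->{4,5,6}; W {3,4,5,6,8}->{5,6,8}
Constraint 2 (U != V) on D(U)={4,5,6} D(V)={3,4,5,6,7,8}: no change
Constraint 3 (W != V) on D(W)={5,6,8} D(V)={3,4,5,6,7,8}: no change
Constraint 4 (U != W) on D(U)={4,5,6} D(W)={5,6,8}: no change
So after constraint 4: D(W)={5,6,8}, size = 3

Answer: 3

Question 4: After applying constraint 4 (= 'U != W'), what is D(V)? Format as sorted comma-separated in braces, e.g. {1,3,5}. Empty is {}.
Answer: {3,4,5,6,7,8}

Derivation:
Constraint 1 (U < W) on D(U)={4,5,6,8} D(W)={3,4,5,6,8}: U {4,5,6,8}->{4,5,6}; W {3,4,5,6,8}->{5,6,8}
Constraint 2 (U != V) on D(U)={4,5,6} D(V)={3,4,5,6,7,8}: no change
Constraint 3 (W != V) on D(W)={5,6,8} D(V)={3,4,5,6,7,8}: no change
Constraint 4 (U != W) on D(U)={4,5,6} D(W)={5,6,8}: no change
So after constraint 4: D(V) = {3,4,5,6,7,8}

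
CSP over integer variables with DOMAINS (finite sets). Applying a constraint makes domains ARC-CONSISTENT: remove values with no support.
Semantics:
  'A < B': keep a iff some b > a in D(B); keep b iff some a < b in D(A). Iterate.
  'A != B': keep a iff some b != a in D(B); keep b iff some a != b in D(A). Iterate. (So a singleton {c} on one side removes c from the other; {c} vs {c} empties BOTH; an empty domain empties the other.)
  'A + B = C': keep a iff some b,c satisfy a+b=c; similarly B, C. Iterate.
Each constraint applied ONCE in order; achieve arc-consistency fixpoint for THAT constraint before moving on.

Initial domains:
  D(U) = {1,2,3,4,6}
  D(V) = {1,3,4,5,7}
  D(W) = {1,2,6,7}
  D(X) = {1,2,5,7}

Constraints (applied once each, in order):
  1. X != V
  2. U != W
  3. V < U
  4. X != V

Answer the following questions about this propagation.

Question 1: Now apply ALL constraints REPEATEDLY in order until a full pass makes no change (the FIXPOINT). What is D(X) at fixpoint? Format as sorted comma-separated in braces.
pass 0 (initial): D(X)={1,2,5,7}
pass 1: U {1,2,3,4,6}->{2,3,4,6}; V {1,3,4,5,7}->{1,3,4,5}
pass 2: no change
Fixpoint after 2 passes: D(X) = {1,2,5,7}

Answer: {1,2,5,7}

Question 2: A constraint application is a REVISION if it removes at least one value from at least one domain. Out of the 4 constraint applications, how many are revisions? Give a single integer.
Answer: 1

Derivation:
Constraint 1 (X != V) on D(X)={1,2,5,7} D(V)={1,3,4,5,7}: no change => not a revision
Constraint 2 (U != W) on D(U)={1,2,3,4,6} D(W)={1,2,6,7}: no change => not a revision
Constraint 3 (V < U) on D(V)={1,3,4,5,7} D(U)={1,2,3,4,6}: V {1,3,4,5,7}->{1,3,4,5}; U {1,2,3,4,6}->{2,3,4,6} => REVISION
Constraint 4 (X != V) on D(X)={1,2,5,7} D(V)={1,3,4,5}: no change => not a revision
Total revisions = 1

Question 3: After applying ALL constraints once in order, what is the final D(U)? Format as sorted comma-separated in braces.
Constraint 1 (X != V) on D(X)={1,2,5,7} D(V)={1,3,4,5,7}: no change
Constraint 2 (U != W) on D(U)={1,2,3,4,6} D(W)={1,2,6,7}: no change
Constraint 3 (V < U) on D(V)={1,3,4,5,7} D(U)={1,2,3,4,6}: V {1,3,4,5,7}->{1,3,4,5}; U {1,2,3,4,6}->{2,3,4,6}
Constraint 4 (X != V) on D(X)={1,2,5,7} D(V)={1,3,4,5}: no change
So after all 4 constraints: D(U) = {2,3,4,6}

Answer: {2,3,4,6}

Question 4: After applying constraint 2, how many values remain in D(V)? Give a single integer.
Constraint 1 (X != V) on D(X)={1,2,5,7} D(V)={1,3,4,5,7}: no change
Constraint 2 (U != W) on D(U)={1,2,3,4,6} D(W)={1,2,6,7}: no change
So after constraint 2: D(V)={1,3,4,5,7}, size = 5

Answer: 5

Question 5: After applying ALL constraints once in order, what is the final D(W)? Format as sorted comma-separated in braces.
Constraint 1 (X != V) on D(X)={1,2,5,7} D(V)={1,3,4,5,7}: no change
Constraint 2 (U != W) on D(U)={1,2,3,4,6} D(W)={1,2,6,7}: no change
Constraint 3 (V < U) on D(V)={1,3,4,5,7} D(U)={1,2,3,4,6}: V {1,3,4,5,7}->{1,3,4,5}; U {1,2,3,4,6}->{2,3,4,6}
Constraint 4 (X != V) on D(X)={1,2,5,7} D(V)={1,3,4,5}: no change
So after all 4 constraints: D(W) = {1,2,6,7}

Answer: {1,2,6,7}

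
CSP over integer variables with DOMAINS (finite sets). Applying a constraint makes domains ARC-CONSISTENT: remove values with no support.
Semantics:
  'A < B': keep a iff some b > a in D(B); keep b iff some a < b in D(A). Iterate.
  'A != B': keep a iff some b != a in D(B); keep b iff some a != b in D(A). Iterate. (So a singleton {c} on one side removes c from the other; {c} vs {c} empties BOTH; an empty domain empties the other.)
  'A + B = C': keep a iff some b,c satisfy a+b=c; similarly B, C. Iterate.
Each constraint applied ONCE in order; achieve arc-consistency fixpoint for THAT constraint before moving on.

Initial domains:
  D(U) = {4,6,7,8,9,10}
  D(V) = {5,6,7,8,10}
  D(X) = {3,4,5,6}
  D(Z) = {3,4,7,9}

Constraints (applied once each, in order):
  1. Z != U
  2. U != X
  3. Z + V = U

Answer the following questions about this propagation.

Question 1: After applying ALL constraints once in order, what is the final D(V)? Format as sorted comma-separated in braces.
Constraint 1 (Z != U) on D(Z)={3,4,7,9} D(U)={4,6,7,8,9,10}: no change
Constraint 2 (U != X) on D(U)={4,6,7,8,9,10} D(X)={3,4,5,6}: no change
Constraint 3 (Z + V = U) on D(Z)={3,4,7,9} D(V)={5,6,7,8,10} D(U)={4,6,7,8,9,10}: Z {3,4,7,9}->{3,4}; V {5,6,7,8,10}->{5,6,7}; U {4,6,7,8,9,10}->{8,9,10}
So after all 3 constraints: D(V) = {5,6,7}

Answer: {5,6,7}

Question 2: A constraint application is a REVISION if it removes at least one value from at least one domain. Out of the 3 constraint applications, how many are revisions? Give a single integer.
Answer: 1

Derivation:
Constraint 1 (Z != U) on D(Z)={3,4,7,9} D(U)={4,6,7,8,9,10}: no change => not a revision
Constraint 2 (U != X) on D(U)={4,6,7,8,9,10} D(X)={3,4,5,6}: no change => not a revision
Constraint 3 (Z + V = U) on D(Z)={3,4,7,9} D(V)={5,6,7,8,10} D(U)={4,6,7,8,9,10}: Z {3,4,7,9}->{3,4}; V {5,6,7,8,10}->{5,6,7}; U {4,6,7,8,9,10}->{8,9,10} => REVISION
Total revisions = 1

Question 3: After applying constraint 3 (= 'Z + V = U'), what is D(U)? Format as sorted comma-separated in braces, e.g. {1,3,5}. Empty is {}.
Answer: {8,9,10}

Derivation:
Constraint 1 (Z != U) on D(Z)={3,4,7,9} D(U)={4,6,7,8,9,10}: no change
Constraint 2 (U != X) on D(U)={4,6,7,8,9,10} D(X)={3,4,5,6}: no change
Constraint 3 (Z + V = U) on D(Z)={3,4,7,9} D(V)={5,6,7,8,10} D(U)={4,6,7,8,9,10}: Z {3,4,7,9}->{3,4}; V {5,6,7,8,10}->{5,6,7}; U {4,6,7,8,9,10}->{8,9,10}
So after constraint 3: D(U) = {8,9,10}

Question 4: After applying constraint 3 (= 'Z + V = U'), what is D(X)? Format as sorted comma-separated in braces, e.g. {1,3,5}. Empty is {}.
Constraint 1 (Z != U) on D(Z)={3,4,7,9} D(U)={4,6,7,8,9,10}: no change
Constraint 2 (U != X) on D(U)={4,6,7,8,9,10} D(X)={3,4,5,6}: no change
Constraint 3 (Z + V = U) on D(Z)={3,4,7,9} D(V)={5,6,7,8,10} D(U)={4,6,7,8,9,10}: Z {3,4,7,9}->{3,4}; V {5,6,7,8,10}->{5,6,7}; U {4,6,7,8,9,10}->{8,9,10}
So after constraint 3: D(X) = {3,4,5,6}

Answer: {3,4,5,6}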